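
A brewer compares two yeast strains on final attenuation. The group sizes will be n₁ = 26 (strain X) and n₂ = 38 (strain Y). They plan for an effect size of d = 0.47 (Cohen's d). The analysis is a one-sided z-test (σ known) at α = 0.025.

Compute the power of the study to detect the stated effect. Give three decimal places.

Noncentrality parameter: δ = d / √(1/n₁ + 1/n₂) = 0.47 / √(1/26 + 1/38) = 1.8467
One-sided α = 0.025 → critical value z_{0.025} = 1.960.
Power = P(Z > 1.960 − δ) = Φ(-0.113) = 0.4549.

Power ≈ 0.455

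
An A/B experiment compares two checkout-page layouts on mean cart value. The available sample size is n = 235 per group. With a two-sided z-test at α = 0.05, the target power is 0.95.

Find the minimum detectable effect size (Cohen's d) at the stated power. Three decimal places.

Need Φ(δ − 1.960) = 0.95, so δ = 1.960 + 1.645 = 3.605.
(The second rejection-region term Φ(−δ − z_{α/2}) is negligible and dropped.)
δ = d·√(n/2) ⇒ d = δ/√(n/2) = 3.605/√(235/2) = 0.3326.

d ≈ 0.333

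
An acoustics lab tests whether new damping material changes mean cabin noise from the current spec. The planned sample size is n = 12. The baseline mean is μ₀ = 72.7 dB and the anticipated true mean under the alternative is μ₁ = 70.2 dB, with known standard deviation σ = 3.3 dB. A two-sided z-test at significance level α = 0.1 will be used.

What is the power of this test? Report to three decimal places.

Standardized effect: d = |μ₁ − μ₀| / σ = |70.2 − 72.7| / 3.3 = 0.7576
Noncentrality parameter: δ = d·√n = 0.7576 × √12 = 2.6243
Critical value for a two-sided test at α = 0.1: z_{α/2} = 1.645.
Power = Φ(δ − 1.645) + Φ(−δ − 1.645) = Φ(0.979) + Φ(-4.269) = 0.8363 + 0.0000 = 0.8363.

Power ≈ 0.836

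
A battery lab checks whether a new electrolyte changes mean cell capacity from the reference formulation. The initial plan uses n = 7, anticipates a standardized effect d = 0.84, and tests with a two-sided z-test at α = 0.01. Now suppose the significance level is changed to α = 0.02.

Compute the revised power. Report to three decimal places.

Power ≈ 0.459

δ = d·√n = 0.84 × √7 = 2.2224 (unchanged). New critical value: z_{0.01} = 2.326.
Revised power = Φ(δ − 2.326) + Φ(−δ − 2.326) = Φ(-0.104) + Φ(-4.549) = 0.4586 + 0.0000 = 0.4586.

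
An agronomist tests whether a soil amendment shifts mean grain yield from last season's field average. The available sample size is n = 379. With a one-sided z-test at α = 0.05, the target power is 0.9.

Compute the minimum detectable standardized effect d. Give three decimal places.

Required noncentrality: δ = z_{0.05} + z_{0.10} = 1.645 + 1.282 = 2.926.
δ = d·√n ⇒ d = δ/√n = 2.926/√379 = 0.1503.

d ≈ 0.150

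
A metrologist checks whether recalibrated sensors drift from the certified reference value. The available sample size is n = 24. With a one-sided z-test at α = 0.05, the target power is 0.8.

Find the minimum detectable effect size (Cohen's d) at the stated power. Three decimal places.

d ≈ 0.508

Required noncentrality: δ = z_{0.05} + z_{0.20} = 1.645 + 0.842 = 2.486.
δ = d·√n ⇒ d = δ/√n = 2.486/√24 = 0.5075.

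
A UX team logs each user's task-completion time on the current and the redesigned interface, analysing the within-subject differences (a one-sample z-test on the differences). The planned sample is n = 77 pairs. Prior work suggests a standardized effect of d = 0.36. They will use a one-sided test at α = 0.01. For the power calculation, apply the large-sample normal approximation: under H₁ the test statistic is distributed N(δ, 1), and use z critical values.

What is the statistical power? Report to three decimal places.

Noncentrality parameter: λ = d·√n = 0.36 × √77 = 3.1590
One-sided α = 0.01 → critical value z_{0.01} = 2.326.
Power = Φ(λ − 2.326) = Φ(0.833) = 0.7975.

Power ≈ 0.797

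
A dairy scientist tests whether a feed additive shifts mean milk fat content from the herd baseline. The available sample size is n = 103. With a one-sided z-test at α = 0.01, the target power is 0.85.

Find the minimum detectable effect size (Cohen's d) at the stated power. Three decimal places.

d ≈ 0.331

Required noncentrality: δ = z_{0.01} + z_{0.15} = 2.326 + 1.036 = 3.363.
δ = d·√n ⇒ d = δ/√n = 3.363/√103 = 0.3313.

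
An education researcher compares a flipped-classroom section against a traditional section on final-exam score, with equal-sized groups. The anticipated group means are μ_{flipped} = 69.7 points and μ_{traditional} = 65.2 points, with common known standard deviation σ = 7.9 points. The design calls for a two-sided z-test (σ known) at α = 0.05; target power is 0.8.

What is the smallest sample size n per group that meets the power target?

n = 49 per group

Standardized effect: d = |μ_{flipped} − μ_{traditional}| / σ = |69.7 − 65.2| / 7.9 = 0.5696
For power 0.8 need Φ(δ − z_{0.025}) = 0.8, so δ = z_{0.025} + z_{0.20} = 1.960 + 0.842 = 2.802.
(The Φ(−δ − z_{α/2}) term is vanishingly small for δ > 0 and is dropped in the standard sample-size formula.)
δ = d·√(n/2) ⇒ n = 2(δ/d)² = 2 × (2.802 / 0.5696)² = 48.38.
Rounding up, n = 49 per group.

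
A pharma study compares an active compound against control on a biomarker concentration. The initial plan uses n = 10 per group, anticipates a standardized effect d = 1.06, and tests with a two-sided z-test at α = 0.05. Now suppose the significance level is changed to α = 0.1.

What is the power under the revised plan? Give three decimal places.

Power ≈ 0.766

δ = d·√(n/2) = 1.06 × √(10/2) = 2.3702 (unchanged). New critical value: z_{0.05} = 1.645.
Revised power = Φ(δ − 1.645) + Φ(−δ − 1.645) = Φ(0.725) + Φ(-4.015) = 0.7659 + 0.0000 = 0.7659.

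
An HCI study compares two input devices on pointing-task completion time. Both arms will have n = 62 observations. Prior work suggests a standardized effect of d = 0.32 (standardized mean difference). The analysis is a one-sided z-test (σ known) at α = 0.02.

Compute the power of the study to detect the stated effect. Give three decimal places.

Power ≈ 0.393

Noncentrality parameter: δ = d·√(n/2) = 0.32 × √(62/2) = 1.7817
One-sided α = 0.02 → critical value z_{0.02} = 2.054.
Power = P(Z > 2.054 − δ) = Φ(-0.272) = 0.3928.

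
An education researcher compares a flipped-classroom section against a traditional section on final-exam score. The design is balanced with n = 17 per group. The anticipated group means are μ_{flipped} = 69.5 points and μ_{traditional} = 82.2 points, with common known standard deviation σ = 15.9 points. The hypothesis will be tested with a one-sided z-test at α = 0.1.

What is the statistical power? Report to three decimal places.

Power ≈ 0.852

Standardized effect: d = |μ_{flipped} − μ_{traditional}| / σ = |69.5 − 82.2| / 15.9 = 0.7987
Noncentrality parameter: δ = d·√(n/2) = 0.7987 × √(17/2) = 2.3287
One-sided α = 0.1 → critical value z_{0.1} = 1.282.
Power = Φ(δ − 1.282) = Φ(1.047) = 0.8525.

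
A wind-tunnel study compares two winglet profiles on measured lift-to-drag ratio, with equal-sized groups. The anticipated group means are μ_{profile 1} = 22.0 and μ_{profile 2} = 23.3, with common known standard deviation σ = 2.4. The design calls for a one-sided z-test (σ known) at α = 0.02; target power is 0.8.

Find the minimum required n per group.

n = 58 per group

Standardized effect: d = |μ_{profile 1} − μ_{profile 2}| / σ = |22.0 − 23.3| / 2.4 = 0.5417
For power 0.8 need Φ(δ − z_{0.02}) = 0.8, so δ = z_{0.02} + z_{0.20} = 2.054 + 0.842 = 2.895.
δ = d·√(n/2) ⇒ n = 2(δ/d)² = 2 × (2.895 / 0.5417)² = 57.14.
Rounding up, n = 58 per group.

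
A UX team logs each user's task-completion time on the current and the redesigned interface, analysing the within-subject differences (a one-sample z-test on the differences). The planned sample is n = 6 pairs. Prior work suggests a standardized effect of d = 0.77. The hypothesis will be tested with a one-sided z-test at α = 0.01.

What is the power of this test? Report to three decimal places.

Noncentrality parameter: δ = d·√n = 0.77 × √6 = 1.8861
One-sided α = 0.01 → critical value z_{0.01} = 2.326.
Power = P(Z > 2.326 − δ) = Φ(-0.440) = 0.3299.

Power ≈ 0.330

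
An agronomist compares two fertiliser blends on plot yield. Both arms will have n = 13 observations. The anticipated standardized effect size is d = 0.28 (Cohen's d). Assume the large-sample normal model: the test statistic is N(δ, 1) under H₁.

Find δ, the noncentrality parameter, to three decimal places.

δ ≈ 0.714

δ = d·√(n/2) = 0.28 × √(13/2) = 0.7139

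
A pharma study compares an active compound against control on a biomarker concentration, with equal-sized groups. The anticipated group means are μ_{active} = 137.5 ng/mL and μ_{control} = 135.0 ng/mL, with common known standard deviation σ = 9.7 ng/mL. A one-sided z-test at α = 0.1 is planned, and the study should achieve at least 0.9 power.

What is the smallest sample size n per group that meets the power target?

n = 198 per group

Standardized effect: d = |μ_{active} − μ_{control}| / σ = |137.5 − 135.0| / 9.7 = 0.2577
For power 0.9 need Φ(δ − z_{0.1}) = 0.9, so δ = z_{0.1} + z_{0.10} = 1.282 + 1.282 = 2.563.
δ = d·√(n/2) ⇒ n = 2(δ/d)² = 2 × (2.563 / 0.2577)² = 197.80.
Rounding up, n = 198 per group.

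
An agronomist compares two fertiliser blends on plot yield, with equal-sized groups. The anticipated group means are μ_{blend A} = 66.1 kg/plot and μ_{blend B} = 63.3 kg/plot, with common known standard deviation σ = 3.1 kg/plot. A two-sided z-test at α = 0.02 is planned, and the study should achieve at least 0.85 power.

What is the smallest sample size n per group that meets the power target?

n = 28 per group

Standardized effect: d = |μ_{blend A} − μ_{blend B}| / σ = |66.1 − 63.3| / 3.1 = 0.9032
Set Φ(δ − 2.326) = 0.85; then δ − 2.326 = Φ⁻¹(0.85) = 1.036, giving δ = 3.363.
(The Φ(−δ − z_{α/2}) term is vanishingly small for δ > 0 and is dropped in the standard sample-size formula.)
δ = d·√(n/2) ⇒ n = 2(δ/d)² = 2 × (3.363 / 0.9032)² = 27.72.
Rounding up, n = 28 per group.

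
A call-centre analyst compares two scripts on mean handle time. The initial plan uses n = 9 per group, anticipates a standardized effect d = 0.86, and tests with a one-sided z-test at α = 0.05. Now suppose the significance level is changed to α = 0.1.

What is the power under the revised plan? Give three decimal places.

δ = d·√(n/2) = 0.86 × √(9/2) = 1.8243 (unchanged). New critical value: z_{0.1} = 1.282.
Revised power = Φ(δ − 1.282) = Φ(0.543) = 0.7064.

Power ≈ 0.706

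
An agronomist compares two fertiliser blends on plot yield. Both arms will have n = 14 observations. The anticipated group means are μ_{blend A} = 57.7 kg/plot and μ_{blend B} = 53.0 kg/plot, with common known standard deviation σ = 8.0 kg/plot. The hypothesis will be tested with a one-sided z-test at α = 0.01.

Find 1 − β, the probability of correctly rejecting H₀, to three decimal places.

Standardized effect: d = |μ_{blend A} − μ_{blend B}| / σ = |57.7 − 53.0| / 8.0 = 0.5875
Noncentrality parameter: δ = d·√(n/2) = 0.5875 × √(14/2) = 1.5544
Critical value for a one-sided test at α = 0.01: z_α = 2.326.
Power = P(Z > 2.326 − δ) = Φ(-0.772) = 0.2201.

Power ≈ 0.220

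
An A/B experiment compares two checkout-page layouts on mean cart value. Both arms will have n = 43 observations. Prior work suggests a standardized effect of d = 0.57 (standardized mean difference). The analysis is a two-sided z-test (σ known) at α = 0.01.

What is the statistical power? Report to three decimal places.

Noncentrality parameter: δ = d·√(n/2) = 0.57 × √(43/2) = 2.6430
Two-sided α = 0.01 → critical value z_{0.005} = 2.576.
Power = Φ(δ − 2.576) + Φ(−δ − 2.576) = Φ(0.067) + Φ(-5.219) = 0.5268 + 0.0000 = 0.5268.

Power ≈ 0.527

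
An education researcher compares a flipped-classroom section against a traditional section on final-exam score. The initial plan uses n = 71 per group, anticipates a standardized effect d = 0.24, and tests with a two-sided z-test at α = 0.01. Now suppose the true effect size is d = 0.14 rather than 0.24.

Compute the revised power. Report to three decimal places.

Power ≈ 0.041

With d = 0.14: δ = d·√(n/2) = 0.14 × √(71/2) = 0.8341. Critical value z_{0.005} = 2.576.
Revised power = Φ(δ − 2.576) + Φ(−δ − 2.576) = Φ(-1.742) + Φ(-3.410) = 0.0408 + 0.0003 = 0.0411.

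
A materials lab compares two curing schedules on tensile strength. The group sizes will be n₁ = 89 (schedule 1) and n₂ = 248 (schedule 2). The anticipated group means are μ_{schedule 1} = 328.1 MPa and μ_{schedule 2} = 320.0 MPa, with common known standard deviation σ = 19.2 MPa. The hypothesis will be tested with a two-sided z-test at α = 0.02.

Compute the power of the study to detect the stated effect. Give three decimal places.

Power ≈ 0.862

Standardized effect: d = |μ_{schedule 1} − μ_{schedule 2}| / σ = |328.1 − 320.0| / 19.2 = 0.4219
Noncentrality parameter: δ = d / √(1/n₁ + 1/n₂) = 0.4219 / √(1/89 + 1/248) = 3.4142
Critical value for a two-sided test at α = 0.02: z_{α/2} = 2.326.
Power = Φ(δ − 2.326) + Φ(−δ − 2.326) = Φ(1.088) + Φ(-5.741) = 0.8617 + 0.0000 = 0.8617.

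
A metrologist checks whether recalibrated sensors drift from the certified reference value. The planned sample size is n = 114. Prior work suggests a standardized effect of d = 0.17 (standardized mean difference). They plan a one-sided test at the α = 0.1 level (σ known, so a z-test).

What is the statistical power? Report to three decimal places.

Noncentrality parameter: λ = d·√n = 0.17 × √114 = 1.8151
Critical value for a one-sided test at α = 0.1: z_α = 1.282.
Power = Φ(λ − 1.282) = Φ(0.534) = 0.7032.

Power ≈ 0.703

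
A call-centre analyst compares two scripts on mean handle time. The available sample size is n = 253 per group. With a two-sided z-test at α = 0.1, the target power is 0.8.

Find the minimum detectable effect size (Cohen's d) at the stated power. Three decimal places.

d ≈ 0.221

Required noncentrality: δ = z_{0.05} + z_{0.20} = 1.645 + 0.842 = 2.486.
(Lower-tail contribution to power is negligible for δ > 0.)
δ = d·√(n/2) ⇒ d = δ/√(n/2) = 2.486/√(253/2) = 0.2211.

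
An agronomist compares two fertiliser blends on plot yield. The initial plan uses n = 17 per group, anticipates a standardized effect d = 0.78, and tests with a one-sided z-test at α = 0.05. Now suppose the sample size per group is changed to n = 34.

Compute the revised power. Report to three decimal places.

With n = 34 per group: δ = d·√(n/2) = 0.78 × √(34/2) = 3.2160. Critical value z_{0.05} = 1.645.
Revised power = Φ(δ − 1.645) = Φ(1.571) = 0.9419.

Power ≈ 0.942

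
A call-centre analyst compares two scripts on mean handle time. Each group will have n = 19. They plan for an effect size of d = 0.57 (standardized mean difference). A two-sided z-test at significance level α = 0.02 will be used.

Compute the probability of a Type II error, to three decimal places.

Noncentrality parameter: δ = d·√(n/2) = 0.57 × √(19/2) = 1.7569
Two-sided α = 0.02 → critical value z_{0.01} = 2.326.
Power = Φ(δ − 2.326) + Φ(−δ − 2.326) = Φ(-0.569) + Φ(-4.083) = 0.2845 + 0.0000 = 0.2845.
Type II error: β = 1 − power = 1 − 0.2845 = 0.7155.

β ≈ 0.715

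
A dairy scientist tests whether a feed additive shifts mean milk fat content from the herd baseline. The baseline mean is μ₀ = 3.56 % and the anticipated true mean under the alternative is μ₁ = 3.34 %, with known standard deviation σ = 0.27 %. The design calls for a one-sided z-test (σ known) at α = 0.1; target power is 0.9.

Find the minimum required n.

n = 10

Standardized effect: d = |μ₁ − μ₀| / σ = |3.34 − 3.56| / 0.27 = 0.8148
Set Φ(δ − 1.282) = 0.9; then δ − 1.282 = Φ⁻¹(0.9) = 1.282, giving δ = 2.563.
δ = d·√n ⇒ n = (δ/d)² = (2.563 / 0.8148)² = 9.89.
Round up to the next whole unit.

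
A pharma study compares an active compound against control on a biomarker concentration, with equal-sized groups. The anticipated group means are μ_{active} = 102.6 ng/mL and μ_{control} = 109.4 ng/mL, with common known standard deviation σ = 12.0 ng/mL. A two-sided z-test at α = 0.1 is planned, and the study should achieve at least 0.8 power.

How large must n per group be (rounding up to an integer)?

n = 39 per group

Standardized effect: d = |μ_{active} − μ_{control}| / σ = |102.6 − 109.4| / 12.0 = 0.5667
Set Φ(δ − 1.645) = 0.8; then δ − 1.645 = Φ⁻¹(0.8) = 0.842, giving δ = 2.486.
(The Φ(−δ − z_{α/2}) term is vanishingly small for δ > 0 and is dropped in the standard sample-size formula.)
δ = d·√(n/2) ⇒ n = 2(δ/d)² = 2 × (2.486 / 0.5667)² = 38.51.
Round up to the next whole unit.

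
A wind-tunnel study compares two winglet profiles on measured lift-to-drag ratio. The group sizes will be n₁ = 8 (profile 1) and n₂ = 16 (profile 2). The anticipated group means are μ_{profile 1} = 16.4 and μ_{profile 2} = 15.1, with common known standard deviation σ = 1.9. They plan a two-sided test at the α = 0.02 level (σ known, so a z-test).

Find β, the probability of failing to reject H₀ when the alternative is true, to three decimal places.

Standardized effect: d = |μ_{profile 1} − μ_{profile 2}| / σ = |16.4 − 15.1| / 1.9 = 0.6842
Noncentrality parameter: δ = d / √(1/n₁ + 1/n₂) = 0.6842 / √(1/8 + 1/16) = 1.5801
Critical value for a two-sided test at α = 0.02: z_{α/2} = 2.326.
Power = Φ(δ − 2.326) + Φ(−δ − 2.326) = Φ(-0.746) + Φ(-3.906) = 0.2278 + 0.0000 = 0.2278.
Type II error: β = 1 − power = 1 − 0.2278 = 0.7722.

β ≈ 0.772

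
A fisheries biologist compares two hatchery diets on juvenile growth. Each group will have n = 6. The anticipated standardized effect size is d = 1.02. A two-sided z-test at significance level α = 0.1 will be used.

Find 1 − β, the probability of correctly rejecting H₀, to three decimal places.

Noncentrality parameter: δ = d·√(n/2) = 1.02 × √(6/2) = 1.7667
Critical value for a two-sided test at α = 0.1: z_{α/2} = 1.645.
Power = Φ(δ − 1.645) + Φ(−δ − 1.645) = Φ(0.122) + Φ(-3.412) = 0.5485 + 0.0003 = 0.5488.

Power ≈ 0.549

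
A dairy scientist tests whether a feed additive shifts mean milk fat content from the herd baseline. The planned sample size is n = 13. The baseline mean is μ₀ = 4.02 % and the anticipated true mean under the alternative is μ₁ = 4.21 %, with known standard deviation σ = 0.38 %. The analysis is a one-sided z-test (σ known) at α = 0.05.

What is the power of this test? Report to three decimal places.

Power ≈ 0.563

Standardized effect: d = |μ₁ − μ₀| / σ = |4.21 − 4.02| / 0.38 = 0.5000
Noncentrality parameter: δ = d·√n = 0.5000 × √13 = 1.8028
Critical value for a one-sided test at α = 0.05: z_α = 1.645.
Power = P(Z > 1.645 − δ) = Φ(0.158) = 0.5627.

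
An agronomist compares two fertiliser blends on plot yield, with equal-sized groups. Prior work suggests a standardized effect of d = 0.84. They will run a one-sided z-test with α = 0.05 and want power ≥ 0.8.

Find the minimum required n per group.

n = 18 per group

Set Φ(δ − 1.645) = 0.8; then δ − 1.645 = Φ⁻¹(0.8) = 0.842, giving δ = 2.486.
δ = d·√(n/2) ⇒ n = 2(δ/d)² = 2 × (2.486 / 0.84)² = 17.52.
Rounding up, n = 18 per group.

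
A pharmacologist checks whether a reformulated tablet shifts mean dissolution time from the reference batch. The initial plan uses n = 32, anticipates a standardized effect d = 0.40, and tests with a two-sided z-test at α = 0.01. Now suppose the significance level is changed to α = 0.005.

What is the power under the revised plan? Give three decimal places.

δ = d·√n = 0.40 × √32 = 2.2627 (unchanged). New critical value: z_{0.0025} = 2.807.
Revised power = Φ(δ − 2.807) + Φ(−δ − 2.807) = Φ(-0.544) + Φ(-5.070) = 0.2931 + 0.0000 = 0.2931.

Power ≈ 0.293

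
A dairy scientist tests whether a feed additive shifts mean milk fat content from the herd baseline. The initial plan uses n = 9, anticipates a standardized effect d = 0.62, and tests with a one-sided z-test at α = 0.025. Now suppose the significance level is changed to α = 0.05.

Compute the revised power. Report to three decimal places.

δ = d·√n = 0.62 × √9 = 1.8600 (unchanged). New critical value: z_{0.05} = 1.645.
Revised power = Φ(δ − 1.645) = Φ(0.215) = 0.5852.

Power ≈ 0.585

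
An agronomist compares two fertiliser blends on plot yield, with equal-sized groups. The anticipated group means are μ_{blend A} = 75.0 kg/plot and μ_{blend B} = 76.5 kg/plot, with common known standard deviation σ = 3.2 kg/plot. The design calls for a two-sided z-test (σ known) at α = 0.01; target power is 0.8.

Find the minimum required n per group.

Standardized effect: d = |μ_{blend A} − μ_{blend B}| / σ = |75.0 − 76.5| / 3.2 = 0.4688
Set Φ(δ − 2.576) = 0.8; then δ − 2.576 = Φ⁻¹(0.8) = 0.842, giving δ = 3.417.
(Ignoring the negligible lower-tail rejection probability gives the usual closed-form inversion.)
δ = d·√(n/2) ⇒ n = 2(δ/d)² = 2 × (3.417 / 0.4688)² = 106.30.
Round up to the next whole unit.

n = 107 per group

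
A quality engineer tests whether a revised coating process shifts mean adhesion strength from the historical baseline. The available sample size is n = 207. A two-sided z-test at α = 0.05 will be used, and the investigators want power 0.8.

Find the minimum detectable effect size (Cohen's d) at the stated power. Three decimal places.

d ≈ 0.195

Need Φ(δ − 1.960) = 0.8, so δ = 1.960 + 0.842 = 2.802.
(Lower-tail contribution to power is negligible for δ > 0.)
δ = d·√n ⇒ d = δ/√n = 2.802/√207 = 0.1947.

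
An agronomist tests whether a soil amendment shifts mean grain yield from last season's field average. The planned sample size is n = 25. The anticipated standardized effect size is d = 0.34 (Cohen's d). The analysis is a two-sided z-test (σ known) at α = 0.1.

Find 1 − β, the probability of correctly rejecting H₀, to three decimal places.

Power ≈ 0.522

Noncentrality parameter: δ = d·√n = 0.34 × √25 = 1.7000
Two-sided α = 0.1 → critical value z_{0.05} = 1.645.
Power = Φ(δ − 1.645) + Φ(−δ − 1.645) = Φ(0.055) + Φ(-3.345) = 0.5220 + 0.0004 = 0.5224.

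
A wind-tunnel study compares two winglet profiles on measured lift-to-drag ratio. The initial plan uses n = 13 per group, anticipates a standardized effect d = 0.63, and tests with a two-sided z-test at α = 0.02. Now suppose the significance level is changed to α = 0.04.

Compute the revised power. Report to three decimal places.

Power ≈ 0.327

δ = d·√(n/2) = 0.63 × √(13/2) = 1.6062 (unchanged). New critical value: z_{0.02} = 2.054.
Revised power = Φ(δ − 2.054) + Φ(−δ − 2.054) = Φ(-0.448) + Φ(-3.660) = 0.3272 + 0.0001 = 0.3274.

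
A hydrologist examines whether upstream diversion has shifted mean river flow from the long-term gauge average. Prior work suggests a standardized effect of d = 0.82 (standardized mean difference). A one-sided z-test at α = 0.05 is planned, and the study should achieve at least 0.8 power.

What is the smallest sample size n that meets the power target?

n = 10

Set Φ(δ − 1.645) = 0.8; then δ − 1.645 = Φ⁻¹(0.8) = 0.842, giving δ = 2.486.
δ = d·√n ⇒ n = (δ/d)² = (2.486 / 0.82)² = 9.19.
Round up to the next whole unit.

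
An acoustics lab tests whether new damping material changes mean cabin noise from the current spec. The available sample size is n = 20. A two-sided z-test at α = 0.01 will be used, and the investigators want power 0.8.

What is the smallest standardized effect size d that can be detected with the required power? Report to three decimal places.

d ≈ 0.764

Required noncentrality: δ = z_{0.005} + z_{0.20} = 2.576 + 0.842 = 3.417.
(The second rejection-region term Φ(−δ − z_{α/2}) is negligible and dropped.)
δ = d·√n ⇒ d = δ/√n = 3.417/√20 = 0.7642.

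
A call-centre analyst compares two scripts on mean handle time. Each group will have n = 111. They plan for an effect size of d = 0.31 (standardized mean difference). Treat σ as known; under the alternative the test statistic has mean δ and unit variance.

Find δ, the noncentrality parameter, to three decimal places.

δ ≈ 2.309

The noncentrality parameter scales effect size by the design's sample-size factor: δ = d·√(n/2) = 0.31 × √(111/2) = 2.3094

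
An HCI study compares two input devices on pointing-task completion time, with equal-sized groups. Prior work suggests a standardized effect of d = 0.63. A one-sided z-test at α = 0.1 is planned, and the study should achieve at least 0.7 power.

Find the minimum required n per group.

n = 17 per group

Set Φ(δ − 1.282) = 0.7; then δ − 1.282 = Φ⁻¹(0.7) = 0.524, giving δ = 1.806.
δ = d·√(n/2) ⇒ n = 2(δ/d)² = 2 × (1.806 / 0.63)² = 16.43.
Round up to the next whole unit.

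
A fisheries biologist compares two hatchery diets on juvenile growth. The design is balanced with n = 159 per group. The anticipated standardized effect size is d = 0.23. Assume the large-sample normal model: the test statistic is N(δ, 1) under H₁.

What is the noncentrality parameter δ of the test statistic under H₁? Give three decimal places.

The noncentrality parameter scales effect size by the design's sample-size factor: δ = d·√(n/2) = 0.23 × √(159/2) = 2.0507

δ ≈ 2.051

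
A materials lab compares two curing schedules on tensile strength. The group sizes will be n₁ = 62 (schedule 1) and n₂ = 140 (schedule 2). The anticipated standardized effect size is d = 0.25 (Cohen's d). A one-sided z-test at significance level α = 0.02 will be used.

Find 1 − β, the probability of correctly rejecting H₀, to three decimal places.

Noncentrality parameter: δ = d / √(1/n₁ + 1/n₂) = 0.25 / √(1/62 + 1/140) = 1.6388
Critical value for a one-sided test at α = 0.02: z_α = 2.054.
Power = Φ(δ − 2.054) = Φ(-0.415) = 0.3391.

Power ≈ 0.339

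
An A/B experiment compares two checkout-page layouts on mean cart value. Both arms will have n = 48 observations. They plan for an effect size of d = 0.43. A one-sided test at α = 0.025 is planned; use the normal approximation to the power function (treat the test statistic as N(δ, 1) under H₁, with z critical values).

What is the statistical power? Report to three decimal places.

Noncentrality parameter: δ = d·√(n/2) = 0.43 × √(48/2) = 2.1066
One-sided α = 0.025 → critical value z_{0.025} = 1.960.
Power = P(Z > 1.960 − δ) = Φ(0.147) = 0.5583.

Power ≈ 0.558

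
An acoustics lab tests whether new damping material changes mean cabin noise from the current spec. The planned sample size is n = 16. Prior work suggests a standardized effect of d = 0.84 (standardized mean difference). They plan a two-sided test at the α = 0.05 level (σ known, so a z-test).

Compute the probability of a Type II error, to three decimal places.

β ≈ 0.081

Noncentrality parameter: δ = d·√n = 0.84 × √16 = 3.3600
Critical value for a two-sided test at α = 0.05: z_{α/2} = 1.960.
Power = Φ(δ − 1.960) + Φ(−δ − 1.960) = Φ(1.400) + Φ(-5.320) = 0.9192 + 0.0000 = 0.9192.
Type II error: β = 1 − power = 1 − 0.9192 = 0.0808.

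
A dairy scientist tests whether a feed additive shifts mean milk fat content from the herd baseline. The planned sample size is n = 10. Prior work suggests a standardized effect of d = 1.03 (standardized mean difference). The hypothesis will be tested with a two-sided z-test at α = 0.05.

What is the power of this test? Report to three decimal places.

Power ≈ 0.903

Noncentrality parameter: δ = d·√n = 1.03 × √10 = 3.2571
Critical value for a two-sided test at α = 0.05: z_{α/2} = 1.960.
Power = Φ(δ − 1.960) + Φ(−δ − 1.960) = Φ(1.297) + Φ(-5.217) = 0.9027 + 0.0000 = 0.9027.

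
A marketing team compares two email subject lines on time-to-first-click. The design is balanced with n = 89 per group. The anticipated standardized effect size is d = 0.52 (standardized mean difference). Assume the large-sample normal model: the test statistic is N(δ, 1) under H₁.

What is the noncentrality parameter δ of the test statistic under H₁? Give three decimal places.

δ ≈ 3.469

δ = d·√(n/2) = 0.52 × √(89/2) = 3.4688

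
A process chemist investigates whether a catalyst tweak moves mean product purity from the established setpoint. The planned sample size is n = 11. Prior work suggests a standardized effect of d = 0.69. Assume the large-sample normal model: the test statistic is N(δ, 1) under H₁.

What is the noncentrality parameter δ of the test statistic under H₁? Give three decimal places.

δ ≈ 2.288

δ = d·√n = 0.69 × √11 = 2.2885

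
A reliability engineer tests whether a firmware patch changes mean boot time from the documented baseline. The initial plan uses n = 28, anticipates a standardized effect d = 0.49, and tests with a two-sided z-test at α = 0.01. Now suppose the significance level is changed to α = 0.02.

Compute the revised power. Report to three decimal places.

δ = d·√n = 0.49 × √28 = 2.5928 (unchanged). New critical value: z_{0.01} = 2.326.
Revised power = Φ(δ − 2.326) + Φ(−δ − 2.326) = Φ(0.266) + Φ(-4.919) = 0.6051 + 0.0000 = 0.6051.

Power ≈ 0.605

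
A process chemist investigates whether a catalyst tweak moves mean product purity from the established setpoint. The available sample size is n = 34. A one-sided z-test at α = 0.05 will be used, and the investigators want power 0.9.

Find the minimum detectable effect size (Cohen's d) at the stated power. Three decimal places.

Need Φ(δ − 1.645) = 0.9, so δ = 1.645 + 1.282 = 2.926.
δ = d·√n ⇒ d = δ/√n = 2.926/√34 = 0.5019.

d ≈ 0.502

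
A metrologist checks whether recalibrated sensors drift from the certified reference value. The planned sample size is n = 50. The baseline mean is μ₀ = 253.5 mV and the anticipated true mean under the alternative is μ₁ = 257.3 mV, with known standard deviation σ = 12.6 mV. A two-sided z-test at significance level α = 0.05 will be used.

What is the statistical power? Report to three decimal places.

Power ≈ 0.569

Standardized effect: d = |μ₁ − μ₀| / σ = |257.3 − 253.5| / 12.6 = 0.3016
Noncentrality parameter: λ = d·√n = 0.3016 × √50 = 2.1325
Two-sided α = 0.05 → critical value z_{0.025} = 1.960.
Power = Φ(λ − 1.960) + Φ(−λ − 1.960) = Φ(0.173) + Φ(-4.093) = 0.5685 + 0.0000 = 0.5685.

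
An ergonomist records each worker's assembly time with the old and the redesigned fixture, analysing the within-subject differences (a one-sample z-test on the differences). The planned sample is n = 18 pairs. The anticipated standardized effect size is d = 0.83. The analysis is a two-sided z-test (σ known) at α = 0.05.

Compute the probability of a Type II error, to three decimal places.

β ≈ 0.059

Noncentrality parameter: δ = d·√n = 0.83 × √18 = 3.5214
Critical value for a two-sided test at α = 0.05: z_{α/2} = 1.960.
Power = Φ(δ − 1.960) + Φ(−δ − 1.960) = Φ(1.561) + Φ(-5.481) = 0.9408 + 0.0000 = 0.9408.
Type II error: β = 1 − power = 1 − 0.9408 = 0.0592.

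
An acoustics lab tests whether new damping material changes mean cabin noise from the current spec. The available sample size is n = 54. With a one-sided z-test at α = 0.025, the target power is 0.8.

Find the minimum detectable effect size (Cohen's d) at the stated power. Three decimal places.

Need Φ(δ − 1.960) = 0.8, so δ = 1.960 + 0.842 = 2.802.
δ = d·√n ⇒ d = δ/√n = 2.802/√54 = 0.3812.

d ≈ 0.381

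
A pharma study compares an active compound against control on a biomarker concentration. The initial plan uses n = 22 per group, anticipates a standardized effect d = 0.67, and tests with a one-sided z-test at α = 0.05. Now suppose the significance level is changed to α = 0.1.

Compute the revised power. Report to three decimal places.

δ = d·√(n/2) = 0.67 × √(22/2) = 2.2221 (unchanged). New critical value: z_{0.1} = 1.282.
Revised power = Φ(δ − 1.282) = Φ(0.941) = 0.8265.

Power ≈ 0.827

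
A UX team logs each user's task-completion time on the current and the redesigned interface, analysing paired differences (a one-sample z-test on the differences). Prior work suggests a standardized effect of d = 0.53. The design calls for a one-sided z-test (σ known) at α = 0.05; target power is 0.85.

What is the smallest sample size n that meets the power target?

For power 0.85 need Φ(δ − z_{0.05}) = 0.85, so δ = z_{0.05} + z_{0.15} = 1.645 + 1.036 = 2.681.
δ = d·√n ⇒ n = (δ/d)² = (2.681 / 0.53)² = 25.59.
Rounding up, n = 26.

n = 26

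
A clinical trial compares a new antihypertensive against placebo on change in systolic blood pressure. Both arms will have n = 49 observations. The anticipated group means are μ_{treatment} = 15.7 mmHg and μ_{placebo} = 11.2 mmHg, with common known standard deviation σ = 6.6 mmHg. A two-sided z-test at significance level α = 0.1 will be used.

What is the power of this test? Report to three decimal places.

Power ≈ 0.958

Standardized effect: d = |μ_{treatment} − μ_{placebo}| / σ = |15.7 − 11.2| / 6.6 = 0.6818
Noncentrality parameter: δ = d·√(n/2) = 0.6818 × √(49/2) = 3.3748
Critical value for a two-sided test at α = 0.1: z_{α/2} = 1.645.
Power = Φ(δ − 1.645) + Φ(−δ − 1.645) = Φ(1.730) + Φ(-5.020) = 0.9582 + 0.0000 = 0.9582.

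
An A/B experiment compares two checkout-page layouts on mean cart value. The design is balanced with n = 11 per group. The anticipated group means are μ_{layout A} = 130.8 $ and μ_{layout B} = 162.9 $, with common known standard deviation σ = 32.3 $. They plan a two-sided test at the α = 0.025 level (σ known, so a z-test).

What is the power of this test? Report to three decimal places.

Standardized effect: d = |μ_{layout A} − μ_{layout B}| / σ = |130.8 − 162.9| / 32.3 = 0.9938
Noncentrality parameter: δ = d·√(n/2) = 0.9938 × √(11/2) = 2.3307
Two-sided α = 0.025 → critical value z_{0.0125} = 2.241.
Power = Φ(δ − 2.241) + Φ(−δ − 2.241) = Φ(0.089) + Φ(-4.572) = 0.5356 + 0.0000 = 0.5356.

Power ≈ 0.536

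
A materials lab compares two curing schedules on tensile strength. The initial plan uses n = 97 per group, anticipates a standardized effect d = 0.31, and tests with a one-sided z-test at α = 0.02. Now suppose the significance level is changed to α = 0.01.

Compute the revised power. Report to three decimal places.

δ = d·√(n/2) = 0.31 × √(97/2) = 2.1589 (unchanged). New critical value: z_{0.01} = 2.326.
Revised power = P(Z > 2.326 − δ) = Φ(-0.167) = 0.4335.

Power ≈ 0.434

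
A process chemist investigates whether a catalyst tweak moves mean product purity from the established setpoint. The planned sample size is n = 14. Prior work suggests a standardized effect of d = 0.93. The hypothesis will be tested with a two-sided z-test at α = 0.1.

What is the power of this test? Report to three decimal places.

Noncentrality parameter: δ = d·√n = 0.93 × √14 = 3.4797
Two-sided α = 0.1 → critical value z_{0.05} = 1.645.
Power = Φ(δ − 1.645) + Φ(−δ − 1.645) = Φ(1.835) + Φ(-5.125) = 0.9667 + 0.0000 = 0.9667.

Power ≈ 0.967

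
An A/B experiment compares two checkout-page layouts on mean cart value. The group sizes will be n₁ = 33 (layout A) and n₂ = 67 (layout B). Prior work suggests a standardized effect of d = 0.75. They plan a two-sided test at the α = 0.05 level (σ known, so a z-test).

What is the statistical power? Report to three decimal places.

Power ≈ 0.941

Noncentrality parameter: δ = d / √(1/n₁ + 1/n₂) = 0.75 / √(1/33 + 1/67) = 3.5266
Two-sided α = 0.05 → critical value z_{0.025} = 1.960.
Power = Φ(δ − 1.960) + Φ(−δ − 1.960) = Φ(1.567) + Φ(-5.487) = 0.9414 + 0.0000 = 0.9414.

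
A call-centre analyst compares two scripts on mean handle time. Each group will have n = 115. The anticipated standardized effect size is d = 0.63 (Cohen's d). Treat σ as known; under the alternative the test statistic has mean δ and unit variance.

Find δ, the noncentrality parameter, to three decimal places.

δ ≈ 4.777

The noncentrality parameter scales effect size by the design's sample-size factor: δ = d·√(n/2) = 0.63 × √(115/2) = 4.7772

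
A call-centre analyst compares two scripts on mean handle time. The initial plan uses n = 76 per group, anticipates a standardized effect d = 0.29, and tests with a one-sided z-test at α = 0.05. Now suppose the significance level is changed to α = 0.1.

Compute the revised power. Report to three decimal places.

δ = d·√(n/2) = 0.29 × √(76/2) = 1.7877 (unchanged). New critical value: z_{0.1} = 1.282.
Revised power = Φ(δ − 1.282) = Φ(0.506) = 0.6936.

Power ≈ 0.694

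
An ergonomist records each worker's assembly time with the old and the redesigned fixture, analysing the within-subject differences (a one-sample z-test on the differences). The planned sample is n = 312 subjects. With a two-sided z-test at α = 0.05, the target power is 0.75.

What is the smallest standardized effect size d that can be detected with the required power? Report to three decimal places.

d ≈ 0.149

Required noncentrality: δ = z_{0.025} + z_{0.25} = 1.960 + 0.674 = 2.634.
(The second rejection-region term Φ(−δ − z_{α/2}) is negligible and dropped.)
δ = d·√n ⇒ d = δ/√n = 2.634/√312 = 0.1491.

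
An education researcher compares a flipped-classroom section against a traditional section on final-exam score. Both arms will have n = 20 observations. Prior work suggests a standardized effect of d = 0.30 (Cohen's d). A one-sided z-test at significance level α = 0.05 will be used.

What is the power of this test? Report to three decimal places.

Power ≈ 0.243

Noncentrality parameter: δ = d·√(n/2) = 0.30 × √(20/2) = 0.9487
Critical value for a one-sided test at α = 0.05: z_α = 1.645.
Power = Φ(δ − 1.645) = Φ(-0.696) = 0.2432.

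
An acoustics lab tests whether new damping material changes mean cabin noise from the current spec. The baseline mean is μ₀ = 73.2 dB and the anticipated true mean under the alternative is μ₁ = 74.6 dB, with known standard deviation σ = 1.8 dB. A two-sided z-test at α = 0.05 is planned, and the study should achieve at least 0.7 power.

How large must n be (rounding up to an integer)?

n = 11

Standardized effect: d = |μ₁ − μ₀| / σ = |74.6 − 73.2| / 1.8 = 0.7778
For power 0.7 need Φ(δ − z_{0.025}) = 0.7, so δ = z_{0.025} + z_{0.30} = 1.960 + 0.524 = 2.484.
(Ignoring the negligible lower-tail rejection probability gives the usual closed-form inversion.)
δ = d·√n ⇒ n = (δ/d)² = (2.484 / 0.7778)² = 10.20.
Round up to the next whole unit.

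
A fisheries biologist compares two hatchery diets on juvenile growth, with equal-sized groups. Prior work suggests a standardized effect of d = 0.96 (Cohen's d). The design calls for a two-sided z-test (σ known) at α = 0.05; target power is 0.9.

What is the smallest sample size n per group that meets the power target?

For power 0.9 need Φ(δ − z_{0.025}) = 0.9, so δ = z_{0.025} + z_{0.10} = 1.960 + 1.282 = 3.242.
(For δ > 0 the lower-tail rejection region contributes negligibly to power, so the one-term inversion is standard.)
δ = d·√(n/2) ⇒ n = 2(δ/d)² = 2 × (3.242 / 0.96)² = 22.80.
Round up to the next whole unit.

n = 23 per group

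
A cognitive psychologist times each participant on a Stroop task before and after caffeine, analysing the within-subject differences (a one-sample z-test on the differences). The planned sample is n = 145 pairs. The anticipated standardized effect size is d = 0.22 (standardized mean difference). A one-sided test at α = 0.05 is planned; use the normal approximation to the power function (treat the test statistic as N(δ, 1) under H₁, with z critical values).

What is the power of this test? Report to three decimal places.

Power ≈ 0.842

Noncentrality parameter: δ = d·√n = 0.22 × √145 = 2.6492
Critical value for a one-sided test at α = 0.05: z_α = 1.645.
Power = Φ(δ − 1.645) = Φ(1.004) = 0.8424.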